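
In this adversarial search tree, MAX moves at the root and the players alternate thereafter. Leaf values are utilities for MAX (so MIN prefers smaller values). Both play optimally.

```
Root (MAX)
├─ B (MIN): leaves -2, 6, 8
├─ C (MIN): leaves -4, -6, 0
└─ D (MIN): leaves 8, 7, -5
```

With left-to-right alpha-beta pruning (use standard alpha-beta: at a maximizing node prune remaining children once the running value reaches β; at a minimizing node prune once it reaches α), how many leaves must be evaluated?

B [α=-∞,β=+∞]: v=-2
C [α=-2,β=+∞]: v=-4 after child 1 ≤ α → α-cutoff, skip 2
D [α=-2,β=+∞]: v=-5
Root [α=-∞,β=+∞]: v=-2
Leaves evaluated: 7 of 9.

7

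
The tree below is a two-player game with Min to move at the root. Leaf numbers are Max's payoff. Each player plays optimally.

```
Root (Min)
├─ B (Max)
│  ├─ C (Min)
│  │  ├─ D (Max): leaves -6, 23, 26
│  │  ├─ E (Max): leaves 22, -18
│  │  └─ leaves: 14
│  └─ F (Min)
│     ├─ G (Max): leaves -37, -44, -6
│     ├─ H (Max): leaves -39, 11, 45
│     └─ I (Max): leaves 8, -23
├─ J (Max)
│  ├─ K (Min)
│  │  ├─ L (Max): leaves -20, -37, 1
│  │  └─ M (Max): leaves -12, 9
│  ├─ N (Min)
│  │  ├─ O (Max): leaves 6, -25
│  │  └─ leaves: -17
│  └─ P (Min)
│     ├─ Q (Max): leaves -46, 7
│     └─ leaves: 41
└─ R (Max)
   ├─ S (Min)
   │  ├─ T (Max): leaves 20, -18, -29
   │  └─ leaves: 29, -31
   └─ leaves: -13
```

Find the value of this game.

D (Max): max(-6, 23, 26) = 26
E (Max): max(22, -18) = 22
C (Min): min(26, 22, 14) = 14
G (Max): max(-37, -44, -6) = -6
H (Max): max(-39, 11, 45) = 45
I (Max): max(8, -23) = 8
F (Min): min(-6, 45, 8) = -6
B (Max): max(14, -6) = 14
L (Max): max(-20, -37, 1) = 1
M (Max): max(-12, 9) = 9
K (Min): min(1, 9) = 1
O (Max): max(6, -25) = 6
N (Min): min(6, -17) = -17
Q (Max): max(-46, 7) = 7
P (Min): min(7, 41) = 7
J (Max): max(1, -17, 7) = 7
T (Max): max(20, -18, -29) = 20
S (Min): min(20, 29, -31) = -31
R (Max): max(-31, -13) = -13
Root (Min): min(14, 7, -13) = -13

-13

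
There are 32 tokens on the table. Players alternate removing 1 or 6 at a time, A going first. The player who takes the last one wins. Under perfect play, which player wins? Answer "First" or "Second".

Compute winning (W) and losing (L) positions by backward induction:
i:   0  1  2  3  4  5  6  7  8  9 10 11 12 13 14 15 16 17 18 19 20 21 22 23 24 25 26 27 28 29 30 31 32
     L  W  L  W  L  W  W  L  W  L  W  L  W  W  L  W  L  W  L  W  W  L  W  L  W  L  W  W  L  W  L  W  L
Position 32 is L, so the second player wins.

Second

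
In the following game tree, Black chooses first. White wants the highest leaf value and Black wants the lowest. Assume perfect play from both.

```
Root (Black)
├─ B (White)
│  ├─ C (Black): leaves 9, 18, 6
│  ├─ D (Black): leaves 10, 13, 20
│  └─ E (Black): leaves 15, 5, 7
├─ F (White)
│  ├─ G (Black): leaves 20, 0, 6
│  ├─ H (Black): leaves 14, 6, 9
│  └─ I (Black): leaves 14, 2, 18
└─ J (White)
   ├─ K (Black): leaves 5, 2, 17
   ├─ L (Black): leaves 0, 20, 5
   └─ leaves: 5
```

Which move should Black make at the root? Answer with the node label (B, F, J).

C (Black): min(9, 18, 6) = 6
D (Black): min(10, 13, 20) = 10
E (Black): min(15, 5, 7) = 5
B (White): max(6, 10, 5) = 10
G (Black): min(20, 0, 6) = 0
H (Black): min(14, 6, 9) = 6
I (Black): min(14, 2, 18) = 2
F (White): max(0, 6, 2) = 6
K (Black): min(5, 2, 17) = 2
L (Black): min(0, 20, 5) = 0
J (White): max(2, 0, 5) = 5
Root (Black): min(10, 6, 5) = 5
Black picks the child with the lowest value: J (value 5).

J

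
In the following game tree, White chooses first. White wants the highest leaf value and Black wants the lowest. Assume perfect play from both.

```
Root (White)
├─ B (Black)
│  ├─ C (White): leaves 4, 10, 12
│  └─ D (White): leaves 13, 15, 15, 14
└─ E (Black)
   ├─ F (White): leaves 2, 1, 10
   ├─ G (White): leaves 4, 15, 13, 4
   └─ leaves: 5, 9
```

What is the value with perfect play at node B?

12

C: max(4, 10, 12) = 12
D: max(13, 15, 15, 14) = 15
B: min(12, 15) = 12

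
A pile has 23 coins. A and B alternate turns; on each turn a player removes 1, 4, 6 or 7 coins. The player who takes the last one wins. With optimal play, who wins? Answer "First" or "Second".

Compute winning (W) and losing (L) positions by backward induction:
i:   0  1  2  3  4  5  6  7  8  9 10 11 12 13 14 15 16 17 18 19 20 21 22 23
     L  W  L  W  W  L  W  W  W  W  L  W  W  L  W  L  W  W  L  W  W  W  W  L
Position 23 is L, so the second player wins.

Second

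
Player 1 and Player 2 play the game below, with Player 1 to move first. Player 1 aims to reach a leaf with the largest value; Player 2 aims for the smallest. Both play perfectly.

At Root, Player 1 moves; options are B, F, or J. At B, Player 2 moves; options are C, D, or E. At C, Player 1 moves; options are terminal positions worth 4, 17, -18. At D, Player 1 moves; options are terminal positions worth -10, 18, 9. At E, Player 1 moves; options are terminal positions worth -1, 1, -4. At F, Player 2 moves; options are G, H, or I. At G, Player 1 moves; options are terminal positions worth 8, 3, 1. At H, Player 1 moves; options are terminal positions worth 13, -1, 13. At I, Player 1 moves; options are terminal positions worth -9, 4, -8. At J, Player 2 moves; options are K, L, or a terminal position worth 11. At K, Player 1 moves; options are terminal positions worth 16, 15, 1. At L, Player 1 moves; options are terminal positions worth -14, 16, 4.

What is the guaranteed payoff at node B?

C: max(4, 17, -18) = 17
D: max(-10, 18, 9) = 18
E: max(-1, 1, -4) = 1
B: min(17, 18, 1) = 1

1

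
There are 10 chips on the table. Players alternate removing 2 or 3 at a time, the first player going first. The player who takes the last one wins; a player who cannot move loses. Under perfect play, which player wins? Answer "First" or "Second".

Second

Mark each pile size as W (mover wins) or L (mover loses):
i:   0  1  2  3  4  5  6  7  8  9 10
     L  L  W  W  W  L  L  W  W  W  L
Position 10 is L, so the second player wins.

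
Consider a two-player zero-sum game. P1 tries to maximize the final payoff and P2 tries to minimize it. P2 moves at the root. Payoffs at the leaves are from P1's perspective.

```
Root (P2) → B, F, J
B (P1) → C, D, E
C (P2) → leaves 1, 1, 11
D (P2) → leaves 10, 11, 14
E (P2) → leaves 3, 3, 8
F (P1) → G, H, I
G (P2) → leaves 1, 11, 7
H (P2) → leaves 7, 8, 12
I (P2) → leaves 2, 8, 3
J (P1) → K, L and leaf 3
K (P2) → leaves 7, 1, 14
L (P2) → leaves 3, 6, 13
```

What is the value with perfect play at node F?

7

G: min(1, 11, 7) = 1
H: min(7, 8, 12) = 7
I: min(2, 8, 3) = 2
F: max(1, 7, 2) = 7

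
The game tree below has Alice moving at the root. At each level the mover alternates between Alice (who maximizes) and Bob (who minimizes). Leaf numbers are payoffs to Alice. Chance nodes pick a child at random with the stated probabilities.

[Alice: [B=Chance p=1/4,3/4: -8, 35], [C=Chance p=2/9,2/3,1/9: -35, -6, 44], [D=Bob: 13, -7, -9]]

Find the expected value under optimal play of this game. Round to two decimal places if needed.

B (Chance): 1/4·-8 + 3/4·35 = 24.25
C (Chance): 2/9·-35 + 2/3·-6 + 1/9·44 = -6.89
D (Bob): min(13, -7, -9) = -9
Root (Alice): max(24.25, -6.89, -9) = 24.25

24.25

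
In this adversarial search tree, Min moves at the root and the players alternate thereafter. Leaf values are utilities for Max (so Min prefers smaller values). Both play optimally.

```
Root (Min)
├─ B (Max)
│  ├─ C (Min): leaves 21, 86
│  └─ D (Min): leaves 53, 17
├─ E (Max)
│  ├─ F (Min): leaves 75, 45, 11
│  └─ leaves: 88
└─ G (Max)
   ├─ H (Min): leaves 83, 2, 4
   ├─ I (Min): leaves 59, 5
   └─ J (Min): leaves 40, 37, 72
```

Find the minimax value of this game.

21

C (Min): min(21, 86) = 21
D (Min): min(53, 17) = 17
B (Max): max(21, 17) = 21
F (Min): min(75, 45, 11) = 11
E (Max): max(11, 88) = 88
H (Min): min(83, 2, 4) = 2
I (Min): min(59, 5) = 5
J (Min): min(40, 37, 72) = 37
G (Max): max(2, 5, 37) = 37
Root (Min): min(21, 88, 37) = 21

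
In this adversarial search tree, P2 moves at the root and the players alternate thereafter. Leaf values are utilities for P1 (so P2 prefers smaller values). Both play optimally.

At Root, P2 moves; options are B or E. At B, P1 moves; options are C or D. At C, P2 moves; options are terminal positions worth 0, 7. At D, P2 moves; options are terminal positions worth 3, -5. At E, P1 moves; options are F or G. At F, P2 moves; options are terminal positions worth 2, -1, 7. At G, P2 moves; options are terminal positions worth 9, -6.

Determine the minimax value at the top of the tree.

C (P2): min(0, 7) = 0
D (P2): min(3, -5) = -5
B (P1): max(0, -5) = 0
F (P2): min(2, -1, 7) = -1
G (P2): min(9, -6) = -6
E (P1): max(-1, -6) = -1
Root (P2): min(0, -1) = -1

-1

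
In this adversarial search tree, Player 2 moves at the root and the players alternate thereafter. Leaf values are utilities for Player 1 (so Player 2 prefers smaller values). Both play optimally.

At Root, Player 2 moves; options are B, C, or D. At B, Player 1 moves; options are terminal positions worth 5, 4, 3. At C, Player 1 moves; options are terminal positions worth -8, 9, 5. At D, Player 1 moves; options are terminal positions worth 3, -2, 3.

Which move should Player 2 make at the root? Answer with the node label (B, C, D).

D

B (Player 1): max(5, 4, 3) = 5
C (Player 1): max(-8, 9, 5) = 9
D (Player 1): max(3, -2, 3) = 3
Root (Player 2): min(5, 9, 3) = 3
Player 2 picks the child with the lowest value: D (value 3).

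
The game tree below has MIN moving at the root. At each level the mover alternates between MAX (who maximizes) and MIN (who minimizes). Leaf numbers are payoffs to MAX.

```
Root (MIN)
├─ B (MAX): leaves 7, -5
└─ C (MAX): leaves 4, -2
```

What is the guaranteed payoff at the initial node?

B (MAX): max(7, -5) = 7
C (MAX): max(4, -2) = 4
Root (MIN): min(7, 4) = 4

4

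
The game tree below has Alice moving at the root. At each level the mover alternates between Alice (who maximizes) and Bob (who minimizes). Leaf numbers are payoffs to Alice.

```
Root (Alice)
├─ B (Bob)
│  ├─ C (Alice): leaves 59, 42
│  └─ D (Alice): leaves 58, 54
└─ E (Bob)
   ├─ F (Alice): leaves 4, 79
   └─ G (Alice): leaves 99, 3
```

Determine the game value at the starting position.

C (Alice): max(59, 42) = 59
D (Alice): max(58, 54) = 58
B (Bob): min(59, 58) = 58
F (Alice): max(4, 79) = 79
G (Alice): max(99, 3) = 99
E (Bob): min(79, 99) = 79
Root (Alice): max(58, 79) = 79

79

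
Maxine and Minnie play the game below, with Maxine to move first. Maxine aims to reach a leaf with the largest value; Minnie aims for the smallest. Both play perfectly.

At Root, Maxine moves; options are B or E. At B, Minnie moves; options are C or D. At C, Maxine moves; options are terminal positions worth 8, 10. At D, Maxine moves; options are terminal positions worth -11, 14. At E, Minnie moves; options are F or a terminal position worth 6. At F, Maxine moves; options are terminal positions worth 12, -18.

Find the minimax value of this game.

10

C (Maxine): max(8, 10) = 10
D (Maxine): max(-11, 14) = 14
B (Minnie): min(10, 14) = 10
F (Maxine): max(12, -18) = 12
E (Minnie): min(12, 6) = 6
Root (Maxine): max(10, 6) = 10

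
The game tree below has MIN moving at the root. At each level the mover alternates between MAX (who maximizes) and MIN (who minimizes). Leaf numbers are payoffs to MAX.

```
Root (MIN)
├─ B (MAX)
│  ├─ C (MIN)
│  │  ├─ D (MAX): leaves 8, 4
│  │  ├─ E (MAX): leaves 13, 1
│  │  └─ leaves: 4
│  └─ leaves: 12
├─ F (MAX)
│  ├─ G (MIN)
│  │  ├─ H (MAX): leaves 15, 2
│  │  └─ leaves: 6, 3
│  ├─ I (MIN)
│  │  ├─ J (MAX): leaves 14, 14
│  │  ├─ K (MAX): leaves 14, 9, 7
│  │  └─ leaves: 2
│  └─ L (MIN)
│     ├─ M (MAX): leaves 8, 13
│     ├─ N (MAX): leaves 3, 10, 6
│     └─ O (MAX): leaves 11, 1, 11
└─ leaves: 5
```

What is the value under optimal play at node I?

J: max(14, 14) = 14
K: max(14, 9, 7) = 14
I: min(14, 14, 2) = 2

2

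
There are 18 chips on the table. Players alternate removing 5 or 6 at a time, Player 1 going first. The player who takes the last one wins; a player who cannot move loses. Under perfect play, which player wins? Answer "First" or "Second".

First

Mark each pile size as W (mover wins) or L (mover loses):
i:   0  1  2  3  4  5  6  7  8  9 10 11 12 13 14 15 16 17 18
     L  L  L  L  L  W  W  W  W  W  W  L  L  L  L  L  W  W  W
Position 18 is W, so the first player wins.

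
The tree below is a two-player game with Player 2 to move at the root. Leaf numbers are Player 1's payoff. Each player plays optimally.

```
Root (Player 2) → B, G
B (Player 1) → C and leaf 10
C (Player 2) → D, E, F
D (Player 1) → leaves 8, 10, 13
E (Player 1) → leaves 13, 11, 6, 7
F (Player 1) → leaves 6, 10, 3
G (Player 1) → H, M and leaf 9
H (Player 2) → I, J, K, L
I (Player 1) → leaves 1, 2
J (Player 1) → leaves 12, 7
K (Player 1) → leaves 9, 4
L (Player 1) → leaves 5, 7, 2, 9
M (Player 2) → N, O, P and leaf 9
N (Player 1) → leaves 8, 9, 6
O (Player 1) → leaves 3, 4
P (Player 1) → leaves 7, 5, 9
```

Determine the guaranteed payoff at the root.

D (Player 1): max(8, 10, 13) = 13
E (Player 1): max(13, 11, 6, 7) = 13
F (Player 1): max(6, 10, 3) = 10
C (Player 2): min(13, 13, 10) = 10
B (Player 1): max(10, 10) = 10
I (Player 1): max(1, 2) = 2
J (Player 1): max(12, 7) = 12
K (Player 1): max(9, 4) = 9
L (Player 1): max(5, 7, 2, 9) = 9
H (Player 2): min(2, 12, 9, 9) = 2
N (Player 1): max(8, 9, 6) = 9
O (Player 1): max(3, 4) = 4
P (Player 1): max(7, 5, 9) = 9
M (Player 2): min(9, 4, 9, 9) = 4
G (Player 1): max(2, 4, 9) = 9
Root (Player 2): min(10, 9) = 9

9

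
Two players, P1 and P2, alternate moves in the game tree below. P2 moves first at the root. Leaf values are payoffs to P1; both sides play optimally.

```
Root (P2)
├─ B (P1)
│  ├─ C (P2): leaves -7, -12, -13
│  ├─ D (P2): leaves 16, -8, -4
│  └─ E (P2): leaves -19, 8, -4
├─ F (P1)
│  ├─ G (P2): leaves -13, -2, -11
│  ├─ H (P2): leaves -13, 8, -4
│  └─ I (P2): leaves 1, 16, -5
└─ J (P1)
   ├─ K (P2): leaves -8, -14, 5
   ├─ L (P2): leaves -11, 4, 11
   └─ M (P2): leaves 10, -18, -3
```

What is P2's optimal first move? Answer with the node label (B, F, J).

J

C (P2): min(-7, -12, -13) = -13
D (P2): min(16, -8, -4) = -8
E (P2): min(-19, 8, -4) = -19
B (P1): max(-13, -8, -19) = -8
G (P2): min(-13, -2, -11) = -13
H (P2): min(-13, 8, -4) = -13
I (P2): min(1, 16, -5) = -5
F (P1): max(-13, -13, -5) = -5
K (P2): min(-8, -14, 5) = -14
L (P2): min(-11, 4, 11) = -11
M (P2): min(10, -18, -3) = -18
J (P1): max(-14, -11, -18) = -11
Root (P2): min(-8, -5, -11) = -11
P2 picks the child with the lowest value: J (value -11).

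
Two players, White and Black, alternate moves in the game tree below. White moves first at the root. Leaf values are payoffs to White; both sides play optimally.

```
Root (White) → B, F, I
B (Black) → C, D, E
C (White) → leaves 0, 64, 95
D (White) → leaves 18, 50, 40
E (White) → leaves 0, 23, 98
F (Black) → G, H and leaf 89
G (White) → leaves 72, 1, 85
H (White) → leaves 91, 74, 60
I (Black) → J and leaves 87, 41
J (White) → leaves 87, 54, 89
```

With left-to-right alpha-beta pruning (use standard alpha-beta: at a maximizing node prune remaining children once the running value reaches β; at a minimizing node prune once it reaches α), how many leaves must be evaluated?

C [α=-∞,β=+∞]: v=95
D [α=-∞,β=95]: v=50
E [α=-∞,β=50]: v=98
B [α=-∞,β=+∞]: v=50
G [α=50,β=+∞]: v=85
H [α=50,β=85]: v=91 after child 1 ≥ β → β-cutoff, skip 2
F [α=50,β=+∞]: v=85
J [α=85,β=+∞]: v=89
I [α=85,β=+∞]: v=41
Root [α=-∞,β=+∞]: v=85
Leaves evaluated: 19 of 21.

19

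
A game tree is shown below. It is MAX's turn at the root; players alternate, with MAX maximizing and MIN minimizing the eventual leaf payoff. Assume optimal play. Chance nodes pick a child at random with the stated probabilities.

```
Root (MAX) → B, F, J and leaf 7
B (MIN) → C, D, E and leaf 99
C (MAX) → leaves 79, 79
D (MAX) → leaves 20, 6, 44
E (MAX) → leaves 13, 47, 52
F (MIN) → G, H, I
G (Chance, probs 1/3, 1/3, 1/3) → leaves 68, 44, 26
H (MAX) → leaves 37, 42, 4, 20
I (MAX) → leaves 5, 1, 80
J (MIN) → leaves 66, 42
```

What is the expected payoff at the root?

44

C (MAX): max(79, 79) = 79
D (MAX): max(20, 6, 44) = 44
E (MAX): max(13, 47, 52) = 52
B (MIN): min(79, 44, 52, 99) = 44
G (Chance): 1/3·68 + 1/3·44 + 1/3·26 = 46
H (MAX): max(37, 42, 4, 20) = 42
I (MAX): max(5, 1, 80) = 80
F (MIN): min(46, 42, 80) = 42
J (MIN): min(66, 42) = 42
Root (MAX): max(44, 42, 42, 7) = 44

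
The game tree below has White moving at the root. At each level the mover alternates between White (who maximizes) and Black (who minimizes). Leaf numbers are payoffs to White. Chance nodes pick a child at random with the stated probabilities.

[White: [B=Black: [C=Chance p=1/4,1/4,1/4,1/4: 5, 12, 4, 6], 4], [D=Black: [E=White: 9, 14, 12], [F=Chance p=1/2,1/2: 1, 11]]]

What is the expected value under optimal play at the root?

C (Chance): 1/4·5 + 1/4·12 + 1/4·4 + 1/4·6 = 6.75
B (Black): min(6.75, 4) = 4
E (White): max(9, 14, 12) = 14
F (Chance): 1/2·1 + 1/2·11 = 6
D (Black): min(14, 6) = 6
Root (White): max(4, 6) = 6

6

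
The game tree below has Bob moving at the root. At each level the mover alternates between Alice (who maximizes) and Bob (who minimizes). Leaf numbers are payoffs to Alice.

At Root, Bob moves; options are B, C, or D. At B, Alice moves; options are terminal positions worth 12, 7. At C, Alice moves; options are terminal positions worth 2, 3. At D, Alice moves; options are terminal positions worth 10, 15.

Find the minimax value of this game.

B (Alice): max(12, 7) = 12
C (Alice): max(2, 3) = 3
D (Alice): max(10, 15) = 15
Root (Bob): min(12, 3, 15) = 3

3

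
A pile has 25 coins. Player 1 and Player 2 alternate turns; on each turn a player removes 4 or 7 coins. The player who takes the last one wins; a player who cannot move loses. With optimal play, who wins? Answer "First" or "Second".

Positions where the player to move wins (W) vs loses (L):
i:   0  1  2  3  4  5  6  7  8  9 10 11 12 13 14 15 16 17 18 19 20 21 22 23 24 25
     L  L  L  L  W  W  W  W  W  W  W  L  L  L  L  W  W  W  W  W  W  W  L  L  L  L
Position 25 is L, so the second player wins.

Second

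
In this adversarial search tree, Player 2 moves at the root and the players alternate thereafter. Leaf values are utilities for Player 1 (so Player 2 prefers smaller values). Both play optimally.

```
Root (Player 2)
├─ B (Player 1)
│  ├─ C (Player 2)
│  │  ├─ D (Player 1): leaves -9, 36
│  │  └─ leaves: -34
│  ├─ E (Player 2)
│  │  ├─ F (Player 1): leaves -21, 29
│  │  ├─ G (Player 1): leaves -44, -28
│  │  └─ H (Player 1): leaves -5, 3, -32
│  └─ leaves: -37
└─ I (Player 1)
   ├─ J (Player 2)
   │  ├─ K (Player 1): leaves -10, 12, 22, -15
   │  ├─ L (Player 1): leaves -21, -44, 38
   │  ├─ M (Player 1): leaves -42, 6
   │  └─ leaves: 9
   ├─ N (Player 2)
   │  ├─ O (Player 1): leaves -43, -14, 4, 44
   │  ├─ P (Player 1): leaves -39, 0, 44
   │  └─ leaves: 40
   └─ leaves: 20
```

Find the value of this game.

-28

D (Player 1): max(-9, 36) = 36
C (Player 2): min(36, -34) = -34
F (Player 1): max(-21, 29) = 29
G (Player 1): max(-44, -28) = -28
H (Player 1): max(-5, 3, -32) = 3
E (Player 2): min(29, -28, 3) = -28
B (Player 1): max(-34, -28, -37) = -28
K (Player 1): max(-10, 12, 22, -15) = 22
L (Player 1): max(-21, -44, 38) = 38
M (Player 1): max(-42, 6) = 6
J (Player 2): min(22, 38, 6, 9) = 6
O (Player 1): max(-43, -14, 4, 44) = 44
P (Player 1): max(-39, 0, 44) = 44
N (Player 2): min(44, 44, 40) = 40
I (Player 1): max(6, 40, 20) = 40
Root (Player 2): min(-28, 40) = -28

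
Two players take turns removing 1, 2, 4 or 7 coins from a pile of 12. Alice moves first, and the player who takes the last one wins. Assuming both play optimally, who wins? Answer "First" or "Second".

i:   0  1  2  3  4  5  6  7  8  9 10 11 12
     L  W  W  L  W  W  L  W  W  L  W  W  L
Position 12 is L, so the second player wins.

Second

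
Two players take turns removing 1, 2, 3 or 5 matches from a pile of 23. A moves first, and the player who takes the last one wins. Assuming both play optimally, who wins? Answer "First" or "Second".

First

Mark each pile size as W (mover wins) or L (mover loses):
i:   0  1  2  3  4  5  6  7  8  9 10 11 12 13 14 15 16 17 18 19 20 21 22 23
     L  W  W  W  L  W  W  W  L  W  W  W  L  W  W  W  L  W  W  W  L  W  W  W
Position 23 is W, so the first player wins.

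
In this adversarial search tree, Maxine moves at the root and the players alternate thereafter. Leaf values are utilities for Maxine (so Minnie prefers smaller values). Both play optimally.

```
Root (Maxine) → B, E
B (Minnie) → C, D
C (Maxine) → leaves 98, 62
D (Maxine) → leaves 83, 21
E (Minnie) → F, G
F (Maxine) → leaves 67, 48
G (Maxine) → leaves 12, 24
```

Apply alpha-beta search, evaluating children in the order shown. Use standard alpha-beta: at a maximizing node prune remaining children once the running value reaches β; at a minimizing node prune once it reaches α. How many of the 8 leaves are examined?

6

C [α=-∞,β=+∞]: v=98
D [α=-∞,β=98]: v=83
B [α=-∞,β=+∞]: v=83
F [α=83,β=+∞]: v=67
E [α=83,β=+∞]: v=67 after child 1 ≤ α → α-cutoff, skip 1
Root [α=-∞,β=+∞]: v=83
Leaves evaluated: 6 of 8.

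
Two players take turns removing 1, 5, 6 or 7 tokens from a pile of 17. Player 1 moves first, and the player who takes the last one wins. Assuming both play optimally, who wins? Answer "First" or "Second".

Positions where the player to move wins (W) vs loses (L):
i:   0  1  2  3  4  5  6  7  8  9 10 11 12 13 14 15 16 17
     L  W  L  W  L  W  W  W  W  W  W  W  L  W  L  W  L  W
Position 17 is W, so the first player wins.

First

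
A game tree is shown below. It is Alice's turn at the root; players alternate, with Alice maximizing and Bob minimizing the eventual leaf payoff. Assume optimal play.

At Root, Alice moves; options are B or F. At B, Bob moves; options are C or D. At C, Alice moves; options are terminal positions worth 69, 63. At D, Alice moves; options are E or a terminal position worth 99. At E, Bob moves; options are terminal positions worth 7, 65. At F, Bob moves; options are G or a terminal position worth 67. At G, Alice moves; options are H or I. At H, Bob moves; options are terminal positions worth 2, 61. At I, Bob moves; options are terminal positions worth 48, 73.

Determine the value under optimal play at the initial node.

69

C (Alice): max(69, 63) = 69
E (Bob): min(7, 65) = 7
D (Alice): max(7, 99) = 99
B (Bob): min(69, 99) = 69
H (Bob): min(2, 61) = 2
I (Bob): min(48, 73) = 48
G (Alice): max(2, 48) = 48
F (Bob): min(48, 67) = 48
Root (Alice): max(69, 48) = 69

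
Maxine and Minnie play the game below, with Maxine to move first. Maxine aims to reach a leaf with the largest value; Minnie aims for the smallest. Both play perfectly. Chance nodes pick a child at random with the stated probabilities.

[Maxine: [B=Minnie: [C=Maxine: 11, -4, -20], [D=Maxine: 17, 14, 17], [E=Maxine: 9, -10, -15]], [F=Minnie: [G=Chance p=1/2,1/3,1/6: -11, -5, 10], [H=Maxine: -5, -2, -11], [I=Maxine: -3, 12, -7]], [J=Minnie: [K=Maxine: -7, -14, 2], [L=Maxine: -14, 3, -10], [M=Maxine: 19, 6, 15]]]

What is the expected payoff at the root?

C (Maxine): max(11, -4, -20) = 11
D (Maxine): max(17, 14, 17) = 17
E (Maxine): max(9, -10, -15) = 9
B (Minnie): min(11, 17, 9) = 9
G (Chance): 1/2·-11 + 1/3·-5 + 1/6·10 = -5.5
H (Maxine): max(-5, -2, -11) = -2
I (Maxine): max(-3, 12, -7) = 12
F (Minnie): min(-5.5, -2, 12) = -5.5
K (Maxine): max(-7, -14, 2) = 2
L (Maxine): max(-14, 3, -10) = 3
M (Maxine): max(19, 6, 15) = 19
J (Minnie): min(2, 3, 19) = 2
Root (Maxine): max(9, -5.5, 2) = 9

9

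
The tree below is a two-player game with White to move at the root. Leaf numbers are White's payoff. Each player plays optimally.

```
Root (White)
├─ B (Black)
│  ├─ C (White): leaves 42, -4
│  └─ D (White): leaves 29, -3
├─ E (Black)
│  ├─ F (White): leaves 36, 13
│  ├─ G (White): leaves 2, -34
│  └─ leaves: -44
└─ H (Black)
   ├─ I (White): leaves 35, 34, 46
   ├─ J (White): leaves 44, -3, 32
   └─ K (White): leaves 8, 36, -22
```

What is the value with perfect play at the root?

C (White): max(42, -4) = 42
D (White): max(29, -3) = 29
B (Black): min(42, 29) = 29
F (White): max(36, 13) = 36
G (White): max(2, -34) = 2
E (Black): min(36, 2, -44) = -44
I (White): max(35, 34, 46) = 46
J (White): max(44, -3, 32) = 44
K (White): max(8, 36, -22) = 36
H (Black): min(46, 44, 36) = 36
Root (White): max(29, -44, 36) = 36

36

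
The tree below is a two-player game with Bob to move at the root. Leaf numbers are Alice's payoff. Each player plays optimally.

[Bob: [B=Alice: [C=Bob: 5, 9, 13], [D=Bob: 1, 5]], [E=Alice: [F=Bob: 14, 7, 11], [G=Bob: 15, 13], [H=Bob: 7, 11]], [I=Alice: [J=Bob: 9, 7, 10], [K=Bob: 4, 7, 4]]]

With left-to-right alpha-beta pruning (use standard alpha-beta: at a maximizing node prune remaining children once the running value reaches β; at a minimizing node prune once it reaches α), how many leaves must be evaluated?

C [α=-∞,β=+∞]: v=5
D [α=5,β=+∞]: v=1 after child 1 ≤ α → α-cutoff, skip 1
B [α=-∞,β=+∞]: v=5
F [α=-∞,β=5]: v=7
E [α=-∞,β=5]: v=7 after child 1 ≥ β → β-cutoff, skip 2
J [α=-∞,β=5]: v=7
I [α=-∞,β=5]: v=7 after child 1 ≥ β → β-cutoff, skip 1
Root [α=-∞,β=+∞]: v=5
Leaves evaluated: 10 of 18.

10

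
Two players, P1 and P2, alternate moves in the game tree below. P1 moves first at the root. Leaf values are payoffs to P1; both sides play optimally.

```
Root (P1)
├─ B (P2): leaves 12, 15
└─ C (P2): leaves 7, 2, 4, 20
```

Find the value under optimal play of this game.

B (P2): min(12, 15) = 12
C (P2): min(7, 2, 4, 20) = 2
Root (P1): max(12, 2) = 12

12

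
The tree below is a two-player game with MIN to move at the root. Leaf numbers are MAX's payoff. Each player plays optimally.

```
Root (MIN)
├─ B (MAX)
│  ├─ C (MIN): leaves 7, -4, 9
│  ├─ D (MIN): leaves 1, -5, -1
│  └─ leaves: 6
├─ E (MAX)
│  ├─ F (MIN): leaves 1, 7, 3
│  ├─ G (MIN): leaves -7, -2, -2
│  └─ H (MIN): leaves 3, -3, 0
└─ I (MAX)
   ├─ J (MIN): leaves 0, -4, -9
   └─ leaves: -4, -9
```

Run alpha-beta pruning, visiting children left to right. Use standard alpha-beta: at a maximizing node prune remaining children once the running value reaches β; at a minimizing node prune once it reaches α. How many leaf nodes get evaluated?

C [α=-∞,β=+∞]: v=-4
D [α=-4,β=+∞]: v=-5 after child 2 ≤ α → α-cutoff, skip 1
B [α=-∞,β=+∞]: v=6
F [α=-∞,β=6]: v=1
G [α=1,β=6]: v=-7 after child 1 ≤ α → α-cutoff, skip 2
H [α=1,β=6]: v=-3 after child 2 ≤ α → α-cutoff, skip 1
E [α=-∞,β=6]: v=1
J [α=-∞,β=1]: v=-9
I [α=-∞,β=1]: v=-4
Root [α=-∞,β=+∞]: v=-4
Leaves evaluated: 17 of 21.

17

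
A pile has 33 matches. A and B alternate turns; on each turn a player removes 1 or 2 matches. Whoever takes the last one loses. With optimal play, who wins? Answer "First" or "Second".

First

W/L table (W = player to move can force a win):
i:   0  1  2  3  4  5  6  7  8  9 10 11 12 13 14 15 16 17 18 19 20 21 22 23 24 25 26 27 28 29 30 31 32 33
     W  L  W  W  L  W  W  L  W  W  L  W  W  L  W  W  L  W  W  L  W  W  L  W  W  L  W  W  L  W  W  L  W  W
Position 33 is W, so the first player wins.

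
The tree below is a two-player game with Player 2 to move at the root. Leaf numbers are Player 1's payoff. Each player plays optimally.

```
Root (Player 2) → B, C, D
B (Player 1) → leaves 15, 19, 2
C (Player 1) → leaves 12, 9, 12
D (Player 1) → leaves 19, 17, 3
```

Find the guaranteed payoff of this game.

12

B (Player 1): max(15, 19, 2) = 19
C (Player 1): max(12, 9, 12) = 12
D (Player 1): max(19, 17, 3) = 19
Root (Player 2): min(19, 12, 19) = 12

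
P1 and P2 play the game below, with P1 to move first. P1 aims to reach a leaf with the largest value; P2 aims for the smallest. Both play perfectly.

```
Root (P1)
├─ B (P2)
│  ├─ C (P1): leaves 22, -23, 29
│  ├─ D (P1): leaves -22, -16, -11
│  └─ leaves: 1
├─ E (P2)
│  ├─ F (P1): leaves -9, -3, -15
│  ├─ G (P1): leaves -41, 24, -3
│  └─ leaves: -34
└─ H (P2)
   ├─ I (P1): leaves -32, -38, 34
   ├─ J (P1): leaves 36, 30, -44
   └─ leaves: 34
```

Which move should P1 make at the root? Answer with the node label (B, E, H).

H

C (P1): max(22, -23, 29) = 29
D (P1): max(-22, -16, -11) = -11
B (P2): min(29, -11, 1) = -11
F (P1): max(-9, -3, -15) = -3
G (P1): max(-41, 24, -3) = 24
E (P2): min(-3, 24, -34) = -34
I (P1): max(-32, -38, 34) = 34
J (P1): max(36, 30, -44) = 36
H (P2): min(34, 36, 34) = 34
Root (P1): max(-11, -34, 34) = 34
P1 picks the child with the highest value: H (value 34).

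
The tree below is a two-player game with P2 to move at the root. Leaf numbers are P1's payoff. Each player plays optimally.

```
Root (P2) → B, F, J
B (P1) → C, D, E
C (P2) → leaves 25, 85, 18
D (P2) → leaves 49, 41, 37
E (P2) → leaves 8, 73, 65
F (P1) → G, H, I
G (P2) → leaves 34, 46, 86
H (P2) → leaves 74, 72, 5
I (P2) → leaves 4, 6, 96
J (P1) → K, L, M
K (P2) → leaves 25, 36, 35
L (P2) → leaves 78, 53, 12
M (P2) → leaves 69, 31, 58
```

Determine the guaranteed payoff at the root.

31

C (P2): min(25, 85, 18) = 18
D (P2): min(49, 41, 37) = 37
E (P2): min(8, 73, 65) = 8
B (P1): max(18, 37, 8) = 37
G (P2): min(34, 46, 86) = 34
H (P2): min(74, 72, 5) = 5
I (P2): min(4, 6, 96) = 4
F (P1): max(34, 5, 4) = 34
K (P2): min(25, 36, 35) = 25
L (P2): min(78, 53, 12) = 12
M (P2): min(69, 31, 58) = 31
J (P1): max(25, 12, 31) = 31
Root (P2): min(37, 34, 31) = 31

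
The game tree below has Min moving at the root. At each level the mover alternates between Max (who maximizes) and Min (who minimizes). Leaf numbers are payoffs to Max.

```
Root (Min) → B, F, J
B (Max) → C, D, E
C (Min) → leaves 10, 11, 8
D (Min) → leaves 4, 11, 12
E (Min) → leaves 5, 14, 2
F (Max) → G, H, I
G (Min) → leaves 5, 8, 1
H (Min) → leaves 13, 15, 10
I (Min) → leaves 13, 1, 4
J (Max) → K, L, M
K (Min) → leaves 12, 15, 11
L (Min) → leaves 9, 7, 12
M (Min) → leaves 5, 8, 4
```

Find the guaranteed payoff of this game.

C (Min): min(10, 11, 8) = 8
D (Min): min(4, 11, 12) = 4
E (Min): min(5, 14, 2) = 2
B (Max): max(8, 4, 2) = 8
G (Min): min(5, 8, 1) = 1
H (Min): min(13, 15, 10) = 10
I (Min): min(13, 1, 4) = 1
F (Max): max(1, 10, 1) = 10
K (Min): min(12, 15, 11) = 11
L (Min): min(9, 7, 12) = 7
M (Min): min(5, 8, 4) = 4
J (Max): max(11, 7, 4) = 11
Root (Min): min(8, 10, 11) = 8

8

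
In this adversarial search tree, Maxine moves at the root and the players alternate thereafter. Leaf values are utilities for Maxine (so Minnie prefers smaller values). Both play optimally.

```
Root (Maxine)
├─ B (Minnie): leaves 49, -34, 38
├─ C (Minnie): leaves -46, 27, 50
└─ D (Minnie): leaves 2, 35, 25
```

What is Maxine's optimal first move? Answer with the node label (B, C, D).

B (Minnie): min(49, -34, 38) = -34
C (Minnie): min(-46, 27, 50) = -46
D (Minnie): min(2, 35, 25) = 2
Root (Maxine): max(-34, -46, 2) = 2
Maxine picks the child with the highest value: D (value 2).

D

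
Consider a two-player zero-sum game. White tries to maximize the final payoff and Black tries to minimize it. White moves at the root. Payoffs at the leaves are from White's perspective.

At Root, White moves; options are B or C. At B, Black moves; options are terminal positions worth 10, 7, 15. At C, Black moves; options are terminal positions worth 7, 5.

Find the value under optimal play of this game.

B (Black): min(10, 7, 15) = 7
C (Black): min(7, 5) = 5
Root (White): max(7, 5) = 7

7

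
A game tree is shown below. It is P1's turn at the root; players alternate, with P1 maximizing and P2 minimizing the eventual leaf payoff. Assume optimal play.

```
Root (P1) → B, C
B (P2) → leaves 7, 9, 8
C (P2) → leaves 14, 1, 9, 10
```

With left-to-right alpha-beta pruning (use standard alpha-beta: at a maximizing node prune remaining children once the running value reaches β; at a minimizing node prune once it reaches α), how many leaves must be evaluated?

B [α=-∞,β=+∞]: v=7
C [α=7,β=+∞]: v=1 after child 2 ≤ α → α-cutoff, skip 2
Root [α=-∞,β=+∞]: v=7
Leaves evaluated: 5 of 7.

5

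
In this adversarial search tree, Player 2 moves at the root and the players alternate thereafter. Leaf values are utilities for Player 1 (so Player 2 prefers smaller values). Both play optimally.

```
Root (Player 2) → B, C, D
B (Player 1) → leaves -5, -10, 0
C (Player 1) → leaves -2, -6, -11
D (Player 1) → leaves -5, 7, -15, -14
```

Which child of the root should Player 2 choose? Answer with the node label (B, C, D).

C

B (Player 1): max(-5, -10, 0) = 0
C (Player 1): max(-2, -6, -11) = -2
D (Player 1): max(-5, 7, -15, -14) = 7
Root (Player 2): min(0, -2, 7) = -2
Player 2 picks the child with the lowest value: C (value -2).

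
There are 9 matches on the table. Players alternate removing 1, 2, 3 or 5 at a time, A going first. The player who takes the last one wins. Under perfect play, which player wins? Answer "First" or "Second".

First

Positions where the player to move wins (W) vs loses (L):
i:   0  1  2  3  4  5  6  7  8  9
     L  W  W  W  L  W  W  W  L  W
Position 9 is W, so the first player wins.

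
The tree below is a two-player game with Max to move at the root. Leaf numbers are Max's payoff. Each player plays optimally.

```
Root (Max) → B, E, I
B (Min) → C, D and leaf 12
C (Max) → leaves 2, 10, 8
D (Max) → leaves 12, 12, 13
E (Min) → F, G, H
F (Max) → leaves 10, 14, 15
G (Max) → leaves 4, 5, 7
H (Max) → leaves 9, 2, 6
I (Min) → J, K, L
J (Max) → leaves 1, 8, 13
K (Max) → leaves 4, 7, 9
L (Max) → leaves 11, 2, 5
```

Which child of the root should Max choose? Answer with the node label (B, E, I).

C (Max): max(2, 10, 8) = 10
D (Max): max(12, 12, 13) = 13
B (Min): min(10, 13, 12) = 10
F (Max): max(10, 14, 15) = 15
G (Max): max(4, 5, 7) = 7
H (Max): max(9, 2, 6) = 9
E (Min): min(15, 7, 9) = 7
J (Max): max(1, 8, 13) = 13
K (Max): max(4, 7, 9) = 9
L (Max): max(11, 2, 5) = 11
I (Min): min(13, 9, 11) = 9
Root (Max): max(10, 7, 9) = 10
Max picks the child with the highest value: B (value 10).

B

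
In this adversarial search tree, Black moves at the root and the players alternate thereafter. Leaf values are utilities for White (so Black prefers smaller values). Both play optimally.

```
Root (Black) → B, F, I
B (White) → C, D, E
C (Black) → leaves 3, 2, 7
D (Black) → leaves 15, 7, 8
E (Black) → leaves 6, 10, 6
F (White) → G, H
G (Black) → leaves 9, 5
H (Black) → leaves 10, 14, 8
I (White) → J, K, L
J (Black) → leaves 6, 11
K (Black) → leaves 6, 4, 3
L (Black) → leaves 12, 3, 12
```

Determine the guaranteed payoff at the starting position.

C (Black): min(3, 2, 7) = 2
D (Black): min(15, 7, 8) = 7
E (Black): min(6, 10, 6) = 6
B (White): max(2, 7, 6) = 7
G (Black): min(9, 5) = 5
H (Black): min(10, 14, 8) = 8
F (White): max(5, 8) = 8
J (Black): min(6, 11) = 6
K (Black): min(6, 4, 3) = 3
L (Black): min(12, 3, 12) = 3
I (White): max(6, 3, 3) = 6
Root (Black): min(7, 8, 6) = 6

6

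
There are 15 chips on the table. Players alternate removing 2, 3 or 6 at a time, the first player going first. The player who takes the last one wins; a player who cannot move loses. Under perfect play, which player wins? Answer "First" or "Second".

First

W/L table (W = player to move can force a win):
i:   0  1  2  3  4  5  6  7  8  9 10 11 12 13 14 15
     L  L  W  W  W  L  W  W  W  L  L  W  W  W  L  W
Position 15 is W, so the first player wins.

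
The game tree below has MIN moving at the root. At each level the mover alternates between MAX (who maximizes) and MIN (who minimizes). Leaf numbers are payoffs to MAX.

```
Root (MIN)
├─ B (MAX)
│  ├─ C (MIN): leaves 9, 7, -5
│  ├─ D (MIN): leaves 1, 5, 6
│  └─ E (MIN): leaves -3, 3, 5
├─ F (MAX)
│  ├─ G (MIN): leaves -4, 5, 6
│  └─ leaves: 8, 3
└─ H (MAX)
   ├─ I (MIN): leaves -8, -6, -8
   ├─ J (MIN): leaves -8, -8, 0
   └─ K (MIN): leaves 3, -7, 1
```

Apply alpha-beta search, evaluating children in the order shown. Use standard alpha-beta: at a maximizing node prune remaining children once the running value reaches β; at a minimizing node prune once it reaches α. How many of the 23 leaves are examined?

C [α=-∞,β=+∞]: v=-5
D [α=-5,β=+∞]: v=1
E [α=1,β=+∞]: v=-3 after child 1 ≤ α → α-cutoff, skip 2
B [α=-∞,β=+∞]: v=1
G [α=-∞,β=1]: v=-4
F [α=-∞,β=1]: v=8 after child 2 ≥ β → β-cutoff, skip 1
I [α=-∞,β=1]: v=-8
J [α=-8,β=1]: v=-8 after child 1 ≤ α → α-cutoff, skip 2
K [α=-8,β=1]: v=-7
H [α=-∞,β=1]: v=-7
Root [α=-∞,β=+∞]: v=-7
Leaves evaluated: 18 of 23.

18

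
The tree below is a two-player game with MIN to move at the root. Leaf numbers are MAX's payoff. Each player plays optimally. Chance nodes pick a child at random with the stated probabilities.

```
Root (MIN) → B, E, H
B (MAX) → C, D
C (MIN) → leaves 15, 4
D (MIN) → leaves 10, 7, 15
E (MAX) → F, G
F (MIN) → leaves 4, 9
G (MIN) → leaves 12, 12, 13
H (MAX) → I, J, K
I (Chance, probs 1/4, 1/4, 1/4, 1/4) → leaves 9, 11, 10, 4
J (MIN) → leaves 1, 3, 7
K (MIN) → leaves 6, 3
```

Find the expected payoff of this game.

7

C (MIN): min(15, 4) = 4
D (MIN): min(10, 7, 15) = 7
B (MAX): max(4, 7) = 7
F (MIN): min(4, 9) = 4
G (MIN): min(12, 12, 13) = 12
E (MAX): max(4, 12) = 12
I (Chance): 1/4·9 + 1/4·11 + 1/4·10 + 1/4·4 = 8.5
J (MIN): min(1, 3, 7) = 1
K (MIN): min(6, 3) = 3
H (MAX): max(8.5, 1, 3) = 8.5
Root (MIN): min(7, 12, 8.5) = 7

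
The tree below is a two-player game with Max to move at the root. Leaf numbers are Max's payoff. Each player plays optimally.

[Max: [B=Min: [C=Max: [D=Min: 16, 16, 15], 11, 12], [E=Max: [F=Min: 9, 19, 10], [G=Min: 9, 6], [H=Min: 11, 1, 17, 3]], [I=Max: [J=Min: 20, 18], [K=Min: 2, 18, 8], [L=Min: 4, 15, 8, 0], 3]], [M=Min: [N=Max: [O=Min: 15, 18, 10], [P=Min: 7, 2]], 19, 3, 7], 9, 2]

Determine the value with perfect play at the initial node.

D (Min): min(16, 16, 15) = 15
C (Max): max(15, 11, 12) = 15
F (Min): min(9, 19, 10) = 9
G (Min): min(9, 6) = 6
H (Min): min(11, 1, 17, 3) = 1
E (Max): max(9, 6, 1) = 9
J (Min): min(20, 18) = 18
K (Min): min(2, 18, 8) = 2
L (Min): min(4, 15, 8, 0) = 0
I (Max): max(18, 2, 0, 3) = 18
B (Min): min(15, 9, 18) = 9
O (Min): min(15, 18, 10) = 10
P (Min): min(7, 2) = 2
N (Max): max(10, 2) = 10
M (Min): min(10, 19, 3, 7) = 3
Root (Max): max(9, 3, 9, 2) = 9

9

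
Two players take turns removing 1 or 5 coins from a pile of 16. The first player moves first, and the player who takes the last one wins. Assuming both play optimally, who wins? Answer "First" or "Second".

Compute winning (W) and losing (L) positions by backward induction:
i:   0  1  2  3  4  5  6  7  8  9 10 11 12 13 14 15 16
     L  W  L  W  L  W  L  W  L  W  L  W  L  W  L  W  L
Position 16 is L, so the second player wins.

Second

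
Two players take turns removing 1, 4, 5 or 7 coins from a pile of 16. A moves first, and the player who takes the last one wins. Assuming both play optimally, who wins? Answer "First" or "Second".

Positions where the player to move wins (W) vs loses (L):
i:   0  1  2  3  4  5  6  7  8  9 10 11 12 13 14 15 16
     L  W  L  W  W  W  W  W  L  W  L  W  W  W  W  W  L
Position 16 is L, so the second player wins.

Second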